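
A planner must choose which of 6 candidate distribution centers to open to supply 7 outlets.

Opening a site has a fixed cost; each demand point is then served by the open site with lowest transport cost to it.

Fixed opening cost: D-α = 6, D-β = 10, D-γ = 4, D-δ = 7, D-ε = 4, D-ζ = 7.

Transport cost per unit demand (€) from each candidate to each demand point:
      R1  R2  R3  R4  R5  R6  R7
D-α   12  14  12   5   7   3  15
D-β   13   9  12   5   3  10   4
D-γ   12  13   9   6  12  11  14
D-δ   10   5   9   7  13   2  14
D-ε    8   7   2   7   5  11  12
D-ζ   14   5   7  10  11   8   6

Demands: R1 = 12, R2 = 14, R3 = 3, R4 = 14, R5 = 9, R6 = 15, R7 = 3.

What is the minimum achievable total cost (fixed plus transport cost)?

Open {D-β, D-δ, D-ε}: assign each demand point to its cheapest open site.
  R1→D-ε 12×8=96, R2→D-δ 14×5=70, R3→D-ε 3×2=6, R4→D-β 14×5=70, R5→D-β 9×3=27, R6→D-δ 15×2=30, R7→D-β 3×4=12
  transport cost 311, fixed 21 → total 332.
Compare {D-β, D-γ, D-δ, D-ε}: transport cost 311 + fixed 25 = 336.
Compare {D-α, D-β, D-δ, D-ε}: transport cost 311 + fixed 27 = 338.
Compare {D-β, D-δ, D-ε, D-ζ}: transport cost 311 + fixed 28 = 339.
All other subsets cost ≥ 336. Minimum total cost: 332.

332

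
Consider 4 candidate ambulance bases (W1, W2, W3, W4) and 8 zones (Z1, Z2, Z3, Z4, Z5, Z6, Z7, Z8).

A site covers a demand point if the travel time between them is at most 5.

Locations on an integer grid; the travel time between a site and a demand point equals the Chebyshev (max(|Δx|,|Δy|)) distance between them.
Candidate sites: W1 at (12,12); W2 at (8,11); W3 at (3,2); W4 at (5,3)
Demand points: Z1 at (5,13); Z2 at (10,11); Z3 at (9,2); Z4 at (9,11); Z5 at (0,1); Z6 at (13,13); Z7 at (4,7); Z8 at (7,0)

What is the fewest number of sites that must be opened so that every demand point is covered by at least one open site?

2

Coverage sets (demand points within 5 of each site):
  W1: {Z2, Z4, Z6}
  W2: {Z1, Z2, Z4, Z6, Z7}
  W3: {Z5, Z7, Z8}
  W4: {Z3, Z5, Z7, Z8}
No single site covers all 8 demand points.
But {W2, W4} covers everything, so the minimum is 2.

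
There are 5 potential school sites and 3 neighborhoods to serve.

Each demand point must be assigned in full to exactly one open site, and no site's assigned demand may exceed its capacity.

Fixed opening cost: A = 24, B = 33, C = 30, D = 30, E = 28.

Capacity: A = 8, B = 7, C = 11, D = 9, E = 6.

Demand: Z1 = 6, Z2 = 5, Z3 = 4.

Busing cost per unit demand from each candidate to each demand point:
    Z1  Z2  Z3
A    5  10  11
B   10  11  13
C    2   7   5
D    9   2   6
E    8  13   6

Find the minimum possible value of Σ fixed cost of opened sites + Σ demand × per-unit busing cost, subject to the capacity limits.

102

Open {C, D}; cheapest assignment that respects the capacities:
  C (cap 11, load 10): Z1, Z3 — cost 6×2 + 4×5 = 32
  D (cap 9, load 5): Z2 — cost 5×2 = 10
  Shipping 42, fixed 60 → total 102.
  Any other capacity-feasible assignment to {C, D} ships for at least 42.
Compare {A, D}: its best feasible assignment gives total 118.
Compare {A, C, D}: its best feasible assignment gives total 126.
Every other set of open sites that can feasibly serve all demand totals ≥ 118 even under its best assignment. Minimum: 102.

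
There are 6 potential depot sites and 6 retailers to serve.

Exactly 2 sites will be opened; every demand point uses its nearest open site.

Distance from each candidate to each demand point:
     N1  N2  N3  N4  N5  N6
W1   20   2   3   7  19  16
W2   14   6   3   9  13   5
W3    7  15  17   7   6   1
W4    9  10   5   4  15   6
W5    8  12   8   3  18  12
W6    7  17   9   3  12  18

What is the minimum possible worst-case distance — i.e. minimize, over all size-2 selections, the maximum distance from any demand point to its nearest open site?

7

Open {W1, W3}.
  Farthest demand point is N1 at distance 7 (to W3); all others are ≤ 7.
With {W2, W3} the worst case is 7.
With {W3, W4} the worst case is 10.
No size-2 selection achieves below 7.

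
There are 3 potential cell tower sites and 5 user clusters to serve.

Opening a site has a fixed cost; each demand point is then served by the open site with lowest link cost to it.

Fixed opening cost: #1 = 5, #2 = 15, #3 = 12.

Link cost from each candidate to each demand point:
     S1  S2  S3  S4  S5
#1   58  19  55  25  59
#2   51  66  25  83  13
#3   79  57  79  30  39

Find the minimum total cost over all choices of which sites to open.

153

Open {#1, #2}: assign each demand point to its cheapest open site.
  S1→#2 51, S2→#1 19, S3→#2 25, S4→#1 25, S5→#2 13
  link cost 133, fixed 20 → total 153.
Compare {#1, #2, #3}: link cost 133 + fixed 32 = 165.
Compare {#2, #3}: link cost 176 + fixed 27 = 203.
Compare {#1, #3}: link cost 196 + fixed 17 = 213.
All other subsets cost ≥ 165. Minimum total cost: 153.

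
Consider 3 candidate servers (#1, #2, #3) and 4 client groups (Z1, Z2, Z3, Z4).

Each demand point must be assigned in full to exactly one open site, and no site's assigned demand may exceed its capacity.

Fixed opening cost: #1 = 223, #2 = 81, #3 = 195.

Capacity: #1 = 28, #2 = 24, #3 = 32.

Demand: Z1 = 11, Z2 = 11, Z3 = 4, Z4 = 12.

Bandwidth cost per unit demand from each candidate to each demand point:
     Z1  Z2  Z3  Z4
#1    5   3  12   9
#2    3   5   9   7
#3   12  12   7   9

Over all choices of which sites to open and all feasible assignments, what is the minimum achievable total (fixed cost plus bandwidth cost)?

Open {#2, #3}; cheapest assignment that respects the capacities:
  #2 (cap 24, load 22): Z1, Z2 — cost 11×3 + 11×5 = 88
  #3 (cap 32, load 16): Z3, Z4 — cost 4×7 + 12×9 = 136
  Shipping 224, fixed 276 → total 500.
  Any other capacity-feasible assignment to {#2, #3} ships for at least 224.
Compare {#1, #2}: its best feasible assignment gives total 502.
Compare {#1, #3}: its best feasible assignment gives total 642.
Every other set of open sites that can feasibly serve all demand totals ≥ 502 even under its best assignment. Minimum: 500.

500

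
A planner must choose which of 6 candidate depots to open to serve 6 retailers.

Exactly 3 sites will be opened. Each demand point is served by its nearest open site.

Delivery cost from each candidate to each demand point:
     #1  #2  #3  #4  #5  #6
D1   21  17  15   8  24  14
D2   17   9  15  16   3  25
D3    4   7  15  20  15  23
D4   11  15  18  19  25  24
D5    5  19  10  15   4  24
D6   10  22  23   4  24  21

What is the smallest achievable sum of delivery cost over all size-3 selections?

47

Open {D1, D3, D5}.
  #1→D3 4, #2→D3 7, #3→D5 10, #4→D1 8, #5→D5 4, #6→D1 14  ⇒ total 47.
Compare {D1, D2, D5}: total 49.
Compare {D3, D5, D6}: total 50.
No size-3 selection does better; minimum is 47.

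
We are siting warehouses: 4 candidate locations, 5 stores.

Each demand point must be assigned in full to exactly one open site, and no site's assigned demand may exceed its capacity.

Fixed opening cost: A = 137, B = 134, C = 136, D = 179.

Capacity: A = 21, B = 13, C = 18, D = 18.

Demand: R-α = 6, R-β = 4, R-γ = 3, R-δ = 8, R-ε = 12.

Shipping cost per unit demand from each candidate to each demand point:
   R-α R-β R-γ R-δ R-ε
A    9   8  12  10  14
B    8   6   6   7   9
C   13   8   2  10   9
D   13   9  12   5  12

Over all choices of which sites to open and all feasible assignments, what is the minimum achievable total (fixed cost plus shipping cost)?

Open {A, C}; cheapest assignment that respects the capacities:
  A (cap 21, load 18): R-α, R-β, R-δ — cost 6×9 + 4×8 + 8×10 = 166
  C (cap 18, load 15): R-γ, R-ε — cost 3×2 + 12×9 = 114
  Shipping 280, fixed 273 → total 553.
  Any other capacity-feasible assignment to {A, C} ships for at least 280.
Compare {A, B}: its best feasible assignment gives total 581.
Compare {C, D}: its best feasible assignment gives total 583.
Every other set of open sites that can feasibly serve all demand totals ≥ 581 even under its best assignment. Minimum: 553.

553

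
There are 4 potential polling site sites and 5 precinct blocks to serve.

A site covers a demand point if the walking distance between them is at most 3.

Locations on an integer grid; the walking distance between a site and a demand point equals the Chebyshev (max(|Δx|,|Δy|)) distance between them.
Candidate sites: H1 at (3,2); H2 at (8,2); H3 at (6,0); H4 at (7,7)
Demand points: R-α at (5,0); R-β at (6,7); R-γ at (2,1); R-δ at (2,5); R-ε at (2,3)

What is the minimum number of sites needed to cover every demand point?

2

Coverage sets (demand points within 3 of each site):
  H1: {R-α, R-γ, R-δ, R-ε}
  H2: {R-α}
  H3: {R-α}
  H4: {R-β}
No single site covers all 5 demand points.
But {H1, H4} covers everything, so the minimum is 2.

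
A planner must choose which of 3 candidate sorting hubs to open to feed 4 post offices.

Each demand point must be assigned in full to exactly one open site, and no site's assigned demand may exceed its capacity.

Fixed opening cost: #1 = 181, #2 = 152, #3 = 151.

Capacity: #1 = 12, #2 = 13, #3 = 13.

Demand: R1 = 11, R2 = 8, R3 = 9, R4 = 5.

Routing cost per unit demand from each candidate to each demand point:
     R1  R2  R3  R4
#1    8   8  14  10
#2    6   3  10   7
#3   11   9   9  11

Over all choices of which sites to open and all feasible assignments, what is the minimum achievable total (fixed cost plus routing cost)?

Open {#1, #2, #3}; cheapest assignment that respects the capacities:
  #1 (cap 12, load 11): R1 — cost 11×8 = 88
  #2 (cap 13, load 13): R2, R4 — cost 8×3 + 5×7 = 59
  #3 (cap 13, load 9): R3 — cost 9×9 = 81
  Shipping 228, fixed 484 → total 712.
  Any other capacity-feasible assignment to {#1, #2, #3} ships for at least 228.
Total demand is 33 and no other set of sites has combined capacity ≥ 33, so {#1, #2, #3} is the only feasible choice of open sites. Minimum: 712.

712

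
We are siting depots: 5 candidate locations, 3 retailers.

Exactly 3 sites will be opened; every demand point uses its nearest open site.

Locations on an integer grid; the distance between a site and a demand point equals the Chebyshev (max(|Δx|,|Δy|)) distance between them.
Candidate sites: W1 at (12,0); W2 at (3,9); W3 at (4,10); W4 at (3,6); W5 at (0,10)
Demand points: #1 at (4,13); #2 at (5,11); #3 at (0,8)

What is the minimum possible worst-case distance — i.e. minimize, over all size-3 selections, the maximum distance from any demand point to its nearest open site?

3

Open {W1, W2, W3}.
  Farthest demand point is #1 at distance 3 (to W3); all others are ≤ 3.
With {W1, W3, W4} the worst case is 3.
With {W1, W3, W5} the worst case is 3.
No size-3 selection achieves below 3.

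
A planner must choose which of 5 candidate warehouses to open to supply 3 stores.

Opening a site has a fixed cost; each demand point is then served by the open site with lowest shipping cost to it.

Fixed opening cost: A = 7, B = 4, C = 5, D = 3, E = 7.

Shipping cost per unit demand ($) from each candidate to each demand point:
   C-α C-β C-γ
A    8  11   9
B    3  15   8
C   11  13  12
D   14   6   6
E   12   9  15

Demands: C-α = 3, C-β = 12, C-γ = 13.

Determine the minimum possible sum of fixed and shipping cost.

166

Open {B, D}: assign each demand point to its cheapest open site.
  C-α→B 3×3=9, C-β→D 12×6=72, C-γ→D 13×6=78
  shipping cost 159, fixed 7 → total 166.
Compare {B, C, D}: shipping cost 159 + fixed 12 = 171.
Compare {A, B, D}: shipping cost 159 + fixed 14 = 173.
Compare {B, D, E}: shipping cost 159 + fixed 14 = 173.
All other subsets cost ≥ 171. Minimum total cost: 166.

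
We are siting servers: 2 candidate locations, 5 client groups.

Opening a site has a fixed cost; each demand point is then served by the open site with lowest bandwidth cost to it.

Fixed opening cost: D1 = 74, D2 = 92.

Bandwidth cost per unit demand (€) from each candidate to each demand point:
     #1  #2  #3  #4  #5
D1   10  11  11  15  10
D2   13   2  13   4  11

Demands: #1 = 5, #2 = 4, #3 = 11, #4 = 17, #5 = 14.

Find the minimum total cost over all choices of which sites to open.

530

Open {D2}: assign each demand point to its cheapest open site.
  #1→D2 5×13=65, #2→D2 4×2=8, #3→D2 11×13=143, #4→D2 17×4=68, #5→D2 14×11=154
  bandwidth cost 438, fixed 92 → total 530.
Compare {D1, D2}: bandwidth cost 387 + fixed 166 = 553.
Compare {D1}: bandwidth cost 610 + fixed 74 = 684.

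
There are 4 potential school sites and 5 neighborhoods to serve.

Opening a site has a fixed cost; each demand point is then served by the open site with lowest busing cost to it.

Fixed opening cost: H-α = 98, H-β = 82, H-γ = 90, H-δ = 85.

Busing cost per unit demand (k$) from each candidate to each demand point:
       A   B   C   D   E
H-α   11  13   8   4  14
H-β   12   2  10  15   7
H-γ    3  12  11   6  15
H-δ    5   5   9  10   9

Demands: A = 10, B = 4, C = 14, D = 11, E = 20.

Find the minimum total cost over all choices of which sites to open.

556

Open {H-β, H-γ}: assign each demand point to its cheapest open site.
  A→H-γ 10×3=30, B→H-β 4×2=8, C→H-β 14×10=140, D→H-γ 11×6=66, E→H-β 20×7=140
  busing cost 384, fixed 172 → total 556.
Compare {H-δ}: busing cost 486 + fixed 85 = 571.
Compare {H-α, H-δ}: busing cost 406 + fixed 183 = 589.
Compare {H-α, H-β}: busing cost 414 + fixed 180 = 594.
All other subsets cost ≥ 571. Minimum total cost: 556.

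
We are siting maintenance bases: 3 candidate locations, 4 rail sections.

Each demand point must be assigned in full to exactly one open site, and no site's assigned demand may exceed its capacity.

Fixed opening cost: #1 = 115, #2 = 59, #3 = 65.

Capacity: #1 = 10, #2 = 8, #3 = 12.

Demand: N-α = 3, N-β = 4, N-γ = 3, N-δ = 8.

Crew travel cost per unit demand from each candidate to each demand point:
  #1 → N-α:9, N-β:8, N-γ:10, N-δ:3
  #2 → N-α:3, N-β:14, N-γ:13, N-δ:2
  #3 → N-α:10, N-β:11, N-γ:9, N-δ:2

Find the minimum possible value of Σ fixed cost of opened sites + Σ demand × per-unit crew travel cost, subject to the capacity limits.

232

Open {#2, #3}; cheapest assignment that respects the capacities:
  #2 (cap 8, load 6): N-α, N-γ — cost 3×3 + 3×13 = 48
  #3 (cap 12, load 12): N-β, N-δ — cost 4×11 + 8×2 = 60
  Shipping 108, fixed 124 → total 232.
  Any other capacity-feasible assignment to {#2, #3} ships for at least 108.
Compare {#1, #2}: its best feasible assignment gives total 279.
Compare {#1, #3}: its best feasible assignment gives total 282.
Every other set of open sites that can feasibly serve all demand totals ≥ 279 even under its best assignment. Minimum: 232.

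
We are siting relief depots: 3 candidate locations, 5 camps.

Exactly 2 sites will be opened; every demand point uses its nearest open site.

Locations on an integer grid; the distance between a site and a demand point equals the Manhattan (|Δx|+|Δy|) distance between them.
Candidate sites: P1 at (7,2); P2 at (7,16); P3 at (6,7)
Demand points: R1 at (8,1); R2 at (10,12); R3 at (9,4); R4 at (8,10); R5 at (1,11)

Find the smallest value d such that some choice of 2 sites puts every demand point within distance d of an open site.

9

Open {P1, P3}.
  Farthest demand point is R2 at distance 9 (to P3); all others are ≤ 9.
With {P2, P3} the worst case is 9.
With {P1, P2} the worst case is 11.
No size-2 selection achieves below 9.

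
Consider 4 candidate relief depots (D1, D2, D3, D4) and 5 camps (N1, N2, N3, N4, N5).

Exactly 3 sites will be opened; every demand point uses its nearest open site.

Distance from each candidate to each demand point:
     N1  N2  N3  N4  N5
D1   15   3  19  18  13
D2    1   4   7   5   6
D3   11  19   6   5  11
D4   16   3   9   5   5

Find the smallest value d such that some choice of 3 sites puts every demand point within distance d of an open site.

Open {D1, D2, D3}.
  Farthest demand point is N3 at distance 6 (to D3); all others are ≤ 6.
With {D2, D3, D4} the worst case is 6.
With {D1, D2, D4} the worst case is 7.
No size-3 selection achieves below 6.

6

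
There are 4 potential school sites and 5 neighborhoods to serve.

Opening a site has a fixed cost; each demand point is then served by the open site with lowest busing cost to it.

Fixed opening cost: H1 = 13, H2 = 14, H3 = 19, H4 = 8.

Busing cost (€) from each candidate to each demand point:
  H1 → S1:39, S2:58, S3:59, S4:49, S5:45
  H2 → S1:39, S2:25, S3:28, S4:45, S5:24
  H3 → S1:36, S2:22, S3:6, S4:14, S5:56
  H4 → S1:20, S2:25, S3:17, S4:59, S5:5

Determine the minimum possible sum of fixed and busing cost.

Open {H3, H4}: assign each demand point to its cheapest open site.
  S1→H4 20, S2→H3 22, S3→H3 6, S4→H3 14, S5→H4 5
  busing cost 67, fixed 27 → total 94.
Compare {H1, H3, H4}: busing cost 67 + fixed 40 = 107.
Compare {H2, H3, H4}: busing cost 67 + fixed 41 = 108.
Compare {H1, H2, H3, H4}: busing cost 67 + fixed 54 = 121.
All other subsets cost ≥ 107. Minimum total cost: 94.

94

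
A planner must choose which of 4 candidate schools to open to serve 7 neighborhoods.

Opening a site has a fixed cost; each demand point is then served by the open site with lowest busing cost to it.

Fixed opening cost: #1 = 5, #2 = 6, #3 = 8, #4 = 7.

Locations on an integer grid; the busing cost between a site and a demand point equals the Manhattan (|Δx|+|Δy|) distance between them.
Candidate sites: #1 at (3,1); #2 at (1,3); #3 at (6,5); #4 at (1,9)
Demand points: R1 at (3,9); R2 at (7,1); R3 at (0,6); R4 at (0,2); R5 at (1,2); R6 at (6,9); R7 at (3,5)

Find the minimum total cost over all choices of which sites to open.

38

Open {#1, #4}: assign each demand point to its cheapest open site.
  R1→#4 2, R2→#1 4, R3→#4 4, R4→#1 4, R5→#1 3, R6→#4 5, R7→#1 4
  busing cost 26, fixed 12 → total 38.
Compare {#2, #4}: busing cost 26 + fixed 13 = 39.
Compare {#2, #3}: busing cost 26 + fixed 14 = 40.
Compare {#1, #2, #4}: busing cost 22 + fixed 18 = 40.
All other subsets cost ≥ 39. Minimum total cost: 38.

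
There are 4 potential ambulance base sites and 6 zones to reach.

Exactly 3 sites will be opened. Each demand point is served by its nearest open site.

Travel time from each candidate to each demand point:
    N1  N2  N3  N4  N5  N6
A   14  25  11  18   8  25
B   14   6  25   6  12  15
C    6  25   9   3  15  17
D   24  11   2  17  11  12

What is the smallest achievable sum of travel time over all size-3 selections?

40

Open {B, C, D}.
  N1→C 6, N2→B 6, N3→D 2, N4→C 3, N5→D 11, N6→D 12  ⇒ total 40.
Compare {A, C, D}: total 42.
Compare {A, B, C}: total 47.
No size-3 selection does better; minimum is 40.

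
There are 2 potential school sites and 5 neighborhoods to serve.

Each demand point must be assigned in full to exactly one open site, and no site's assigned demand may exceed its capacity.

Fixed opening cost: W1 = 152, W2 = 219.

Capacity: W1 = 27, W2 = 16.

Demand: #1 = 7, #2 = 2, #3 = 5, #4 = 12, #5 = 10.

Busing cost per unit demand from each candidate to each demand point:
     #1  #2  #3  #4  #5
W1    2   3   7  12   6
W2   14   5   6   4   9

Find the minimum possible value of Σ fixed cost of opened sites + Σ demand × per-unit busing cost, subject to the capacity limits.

534

Open {W1, W2}; cheapest assignment that respects the capacities:
  W1 (cap 27, load 24): #1, #2, #3, #5 — cost 7×2 + 2×3 + 5×7 + 10×6 = 115
  W2 (cap 16, load 12): #4 — cost 12×4 = 48
  Shipping 163, fixed 371 → total 534.
  Any other capacity-feasible assignment to {W1, W2} ships for at least 163.
Total demand is 36 and no other set of sites has combined capacity ≥ 36, so {W1, W2} is the only feasible choice of open sites. Minimum: 534.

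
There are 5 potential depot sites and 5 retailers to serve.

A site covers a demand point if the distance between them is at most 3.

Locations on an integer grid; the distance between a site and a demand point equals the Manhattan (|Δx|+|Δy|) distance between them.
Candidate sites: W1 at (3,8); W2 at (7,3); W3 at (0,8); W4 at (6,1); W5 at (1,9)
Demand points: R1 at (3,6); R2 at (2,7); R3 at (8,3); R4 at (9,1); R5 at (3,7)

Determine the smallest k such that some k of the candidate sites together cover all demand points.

3

Coverage sets (demand points within 3 of each site):
  W1: {R1, R2, R5}
  W2: {R3}
  W3: {R2}
  W4: {R4}
  W5: {R2}
No 2 sites suffice: every size-2 union leaves at least one demand point uncovered.
But {W1, W2, W4} covers everything, so the minimum is 3.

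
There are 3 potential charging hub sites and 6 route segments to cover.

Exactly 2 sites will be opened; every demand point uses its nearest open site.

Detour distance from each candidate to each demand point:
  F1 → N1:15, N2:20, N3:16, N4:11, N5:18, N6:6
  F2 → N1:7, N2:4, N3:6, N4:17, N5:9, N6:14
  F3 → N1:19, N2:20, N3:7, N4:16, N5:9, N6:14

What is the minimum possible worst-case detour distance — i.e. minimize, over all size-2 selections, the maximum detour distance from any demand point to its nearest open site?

11

Open {F1, F2}.
  Farthest demand point is N4 at detour distance 11 (to F1); all others are ≤ 11.
With {F2, F3} the worst case is 16.
With {F1, F3} the worst case is 20.
No size-2 selection achieves below 11.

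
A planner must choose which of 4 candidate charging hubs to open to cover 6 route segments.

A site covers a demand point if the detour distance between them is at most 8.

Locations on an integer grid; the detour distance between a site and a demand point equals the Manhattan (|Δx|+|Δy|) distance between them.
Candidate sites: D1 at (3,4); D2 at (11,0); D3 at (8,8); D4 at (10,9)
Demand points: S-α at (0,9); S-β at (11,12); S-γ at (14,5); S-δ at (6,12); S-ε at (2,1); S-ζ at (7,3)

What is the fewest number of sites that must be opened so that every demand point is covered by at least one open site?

2

Coverage sets (demand points within 8 of each site):
  D1: {S-α, S-ε, S-ζ}
  D2: {S-γ, S-ζ}
  D3: {S-β, S-δ, S-ζ}
  D4: {S-β, S-γ, S-δ}
No single site covers all 6 demand points.
But {D1, D4} covers everything, so the minimum is 2.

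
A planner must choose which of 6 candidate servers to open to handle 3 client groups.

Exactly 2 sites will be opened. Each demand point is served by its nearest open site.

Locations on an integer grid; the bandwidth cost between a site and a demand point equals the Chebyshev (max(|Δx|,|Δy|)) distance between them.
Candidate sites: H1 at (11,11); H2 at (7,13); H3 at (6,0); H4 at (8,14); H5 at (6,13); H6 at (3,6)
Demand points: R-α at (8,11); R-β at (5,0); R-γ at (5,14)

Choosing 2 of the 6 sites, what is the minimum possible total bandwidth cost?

Open {H3, H5}.
  R-α→H5 2, R-β→H3 1, R-γ→H5 1  ⇒ total 4.
Compare {H2, H3}: total 5.
Compare {H3, H4}: total 7.
No size-2 selection does better; minimum is 4.

4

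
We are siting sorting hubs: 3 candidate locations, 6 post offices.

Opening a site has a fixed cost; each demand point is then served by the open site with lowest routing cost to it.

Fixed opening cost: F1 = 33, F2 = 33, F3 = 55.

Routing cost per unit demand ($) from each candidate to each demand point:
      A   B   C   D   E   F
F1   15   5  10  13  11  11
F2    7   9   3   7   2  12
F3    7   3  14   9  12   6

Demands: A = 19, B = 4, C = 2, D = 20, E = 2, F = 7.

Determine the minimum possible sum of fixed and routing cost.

425

Open {F2, F3}: assign each demand point to its cheapest open site.
  A→F2 19×7=133, B→F3 4×3=12, C→F2 2×3=6, D→F2 20×7=140, E→F2 2×2=4, F→F3 7×6=42
  routing cost 337, fixed 88 → total 425.
Compare {F2}: routing cost 403 + fixed 33 = 436.
Compare {F1, F2}: routing cost 380 + fixed 66 = 446.
Compare {F1, F2, F3}: routing cost 337 + fixed 121 = 458.
All other subsets cost ≥ 436. Minimum total cost: 425.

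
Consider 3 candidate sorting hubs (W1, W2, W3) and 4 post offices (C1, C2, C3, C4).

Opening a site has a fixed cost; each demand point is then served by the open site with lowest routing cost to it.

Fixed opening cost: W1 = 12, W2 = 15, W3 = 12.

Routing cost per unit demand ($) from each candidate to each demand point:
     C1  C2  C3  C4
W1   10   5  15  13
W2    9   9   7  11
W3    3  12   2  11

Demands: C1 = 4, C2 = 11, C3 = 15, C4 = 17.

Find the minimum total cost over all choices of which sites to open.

Open {W1, W3}: assign each demand point to its cheapest open site.
  C1→W3 4×3=12, C2→W1 11×5=55, C3→W3 15×2=30, C4→W3 17×11=187
  routing cost 284, fixed 24 → total 308.
Compare {W1, W2, W3}: routing cost 284 + fixed 39 = 323.
Compare {W2, W3}: routing cost 328 + fixed 27 = 355.
Compare {W3}: routing cost 361 + fixed 12 = 373.
All other subsets cost ≥ 323. Minimum total cost: 308.

308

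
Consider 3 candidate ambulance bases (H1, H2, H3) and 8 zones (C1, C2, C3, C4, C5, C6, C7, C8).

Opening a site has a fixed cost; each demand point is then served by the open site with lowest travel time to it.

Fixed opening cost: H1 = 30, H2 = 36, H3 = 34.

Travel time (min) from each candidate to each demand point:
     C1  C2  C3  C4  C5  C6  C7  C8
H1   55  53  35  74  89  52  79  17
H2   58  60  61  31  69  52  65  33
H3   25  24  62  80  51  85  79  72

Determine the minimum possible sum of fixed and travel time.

Open {H1, H2, H3}: assign each demand point to its cheapest open site.
  C1→H3 25, C2→H3 24, C3→H1 35, C4→H2 31, C5→H3 51, C6→H1 52, C7→H2 65, C8→H1 17
  travel time 300, fixed 100 → total 400.
Compare {H2, H3}: travel time 342 + fixed 70 = 412.
Compare {H1, H3}: travel time 357 + fixed 64 = 421.
Compare {H1, H2}: travel time 377 + fixed 66 = 443.
All other subsets cost ≥ 412. Minimum total cost: 400.

400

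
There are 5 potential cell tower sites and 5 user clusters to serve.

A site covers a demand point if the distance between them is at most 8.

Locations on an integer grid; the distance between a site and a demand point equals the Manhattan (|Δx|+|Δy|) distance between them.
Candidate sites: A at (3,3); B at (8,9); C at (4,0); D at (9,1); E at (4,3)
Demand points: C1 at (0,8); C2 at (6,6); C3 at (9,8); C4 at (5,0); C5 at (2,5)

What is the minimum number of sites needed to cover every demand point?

Coverage sets (demand points within 8 of each site):
  A: {C1, C2, C4, C5}
  B: {C2, C3}
  C: {C2, C4, C5}
  D: {C2, C3, C4}
  E: {C2, C4, C5}
No single site covers all 5 demand points.
But {A, B} covers everything, so the minimum is 2.

2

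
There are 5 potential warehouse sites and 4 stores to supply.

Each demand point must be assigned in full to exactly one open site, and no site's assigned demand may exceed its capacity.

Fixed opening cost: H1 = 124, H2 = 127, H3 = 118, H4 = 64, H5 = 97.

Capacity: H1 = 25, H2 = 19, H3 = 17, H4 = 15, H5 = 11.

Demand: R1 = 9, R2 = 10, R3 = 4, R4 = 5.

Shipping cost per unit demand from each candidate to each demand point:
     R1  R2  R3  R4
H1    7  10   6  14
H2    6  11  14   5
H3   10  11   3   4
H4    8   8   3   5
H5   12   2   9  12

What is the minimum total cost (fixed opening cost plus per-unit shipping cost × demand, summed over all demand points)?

362

Open {H2, H4}; cheapest assignment that respects the capacities:
  H2 (cap 19, load 14): R1, R4 — cost 9×6 + 5×5 = 79
  H4 (cap 15, load 14): R2, R3 — cost 10×8 + 4×3 = 92
  Shipping 171, fixed 191 → total 362.
  Any other capacity-feasible assignment to {H2, H4} ships for at least 171.
Compare {H2, H5}: its best feasible assignment gives total 379.
Compare {H1, H4}: its best feasible assignment gives total 380.
Every other set of open sites that can feasibly serve all demand totals ≥ 379 even under its best assignment. Minimum: 362.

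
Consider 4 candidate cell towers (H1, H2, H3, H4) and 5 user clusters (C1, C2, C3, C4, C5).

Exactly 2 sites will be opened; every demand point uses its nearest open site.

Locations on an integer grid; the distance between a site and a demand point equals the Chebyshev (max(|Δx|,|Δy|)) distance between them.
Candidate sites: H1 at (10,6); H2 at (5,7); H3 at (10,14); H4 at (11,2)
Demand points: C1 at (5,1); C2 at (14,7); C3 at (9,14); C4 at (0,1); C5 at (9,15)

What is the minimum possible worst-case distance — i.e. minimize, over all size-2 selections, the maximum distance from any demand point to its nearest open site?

7

Open {H2, H3}.
  Farthest demand point is C2 at distance 7 (to H3); all others are ≤ 7.
With {H1, H2} the worst case is 8.
With {H2, H4} the worst case is 8.
No size-2 selection achieves below 7.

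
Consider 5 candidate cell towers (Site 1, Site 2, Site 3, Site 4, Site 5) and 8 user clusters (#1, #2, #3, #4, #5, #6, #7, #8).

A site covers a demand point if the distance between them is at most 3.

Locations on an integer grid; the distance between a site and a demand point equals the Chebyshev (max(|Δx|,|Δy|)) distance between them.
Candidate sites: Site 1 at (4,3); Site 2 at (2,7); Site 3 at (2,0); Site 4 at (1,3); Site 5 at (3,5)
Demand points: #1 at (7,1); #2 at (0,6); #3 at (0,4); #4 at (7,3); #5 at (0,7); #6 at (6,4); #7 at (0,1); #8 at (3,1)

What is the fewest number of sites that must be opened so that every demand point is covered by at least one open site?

Coverage sets (demand points within 3 of each site):
  Site 1: {#1, #4, #6, #8}
  Site 2: {#2, #3, #5}
  Site 3: {#7, #8}
  Site 4: {#2, #3, #7, #8}
  Site 5: {#2, #3, #5, #6}
No 2 sites suffice: every size-2 union leaves at least one demand point uncovered.
But {Site 1, Site 2, Site 3} covers everything, so the minimum is 3.

3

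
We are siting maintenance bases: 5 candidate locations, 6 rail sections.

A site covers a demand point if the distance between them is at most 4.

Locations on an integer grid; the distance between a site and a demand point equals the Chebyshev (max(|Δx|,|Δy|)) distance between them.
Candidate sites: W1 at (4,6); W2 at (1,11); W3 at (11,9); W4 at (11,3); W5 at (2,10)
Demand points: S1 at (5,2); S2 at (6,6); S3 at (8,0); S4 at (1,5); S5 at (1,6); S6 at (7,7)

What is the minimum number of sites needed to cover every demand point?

Coverage sets (demand points within 4 of each site):
  W1: {S1, S2, S4, S5, S6}
  W2: {}
  W3: {S6}
  W4: {S3, S6}
  W5: {S2, S5}
No single site covers all 6 demand points.
But {W1, W4} covers everything, so the minimum is 2.

2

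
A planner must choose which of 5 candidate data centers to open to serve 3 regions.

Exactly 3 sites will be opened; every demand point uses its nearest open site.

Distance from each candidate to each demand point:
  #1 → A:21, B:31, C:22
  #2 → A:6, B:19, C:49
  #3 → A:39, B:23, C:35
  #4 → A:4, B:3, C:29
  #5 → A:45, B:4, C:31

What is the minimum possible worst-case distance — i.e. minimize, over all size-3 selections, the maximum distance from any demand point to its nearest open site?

Open {#1, #2, #3}.
  Farthest demand point is C at distance 22 (to #1); all others are ≤ 22.
With {#1, #2, #4} the worst case is 22.
With {#1, #2, #5} the worst case is 22.
No size-3 selection achieves below 22.

22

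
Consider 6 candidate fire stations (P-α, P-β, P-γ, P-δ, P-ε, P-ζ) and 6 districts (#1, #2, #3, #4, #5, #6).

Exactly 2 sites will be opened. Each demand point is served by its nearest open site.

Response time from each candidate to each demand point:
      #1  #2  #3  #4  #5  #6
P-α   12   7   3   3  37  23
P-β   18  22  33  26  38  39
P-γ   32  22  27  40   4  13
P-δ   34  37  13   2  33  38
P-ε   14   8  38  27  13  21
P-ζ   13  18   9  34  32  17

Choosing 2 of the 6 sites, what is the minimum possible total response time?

42

Open {P-α, P-γ}.
  #1→P-α 12, #2→P-α 7, #3→P-α 3, #4→P-α 3, #5→P-γ 4, #6→P-γ 13  ⇒ total 42.
Compare {P-α, P-ε}: total 59.
Compare {P-δ, P-ε}: total 71.
No size-2 selection does better; minimum is 42.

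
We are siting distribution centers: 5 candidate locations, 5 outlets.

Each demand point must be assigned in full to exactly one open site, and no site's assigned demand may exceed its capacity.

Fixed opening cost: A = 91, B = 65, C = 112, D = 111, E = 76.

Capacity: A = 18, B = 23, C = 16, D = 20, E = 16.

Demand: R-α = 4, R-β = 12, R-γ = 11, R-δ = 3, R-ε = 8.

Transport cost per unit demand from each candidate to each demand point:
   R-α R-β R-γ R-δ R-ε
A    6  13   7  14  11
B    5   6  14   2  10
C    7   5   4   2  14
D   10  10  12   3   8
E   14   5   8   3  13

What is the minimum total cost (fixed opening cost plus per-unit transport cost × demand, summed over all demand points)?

Open {B, C}; cheapest assignment that respects the capacities:
  B (cap 23, load 23): R-β, R-δ, R-ε — cost 12×6 + 3×2 + 8×10 = 158
  C (cap 16, load 15): R-α, R-γ — cost 4×7 + 11×4 = 72
  Shipping 230, fixed 177 → total 407.
  Any other capacity-feasible assignment to {B, C} ships for at least 230.
Compare {A, B}: its best feasible assignment gives total 415.
Compare {B, E}: its best feasible assignment gives total 443.
Every other set of open sites that can feasibly serve all demand totals ≥ 415 even under its best assignment. Minimum: 407.

407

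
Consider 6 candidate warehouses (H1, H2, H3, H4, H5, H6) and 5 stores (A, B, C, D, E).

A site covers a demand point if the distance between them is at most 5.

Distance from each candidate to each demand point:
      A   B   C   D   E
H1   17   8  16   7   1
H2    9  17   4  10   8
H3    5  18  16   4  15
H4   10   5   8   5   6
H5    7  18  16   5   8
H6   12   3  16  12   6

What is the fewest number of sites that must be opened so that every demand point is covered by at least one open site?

4

Coverage sets (demand points within 5 of each site):
  H1: {E}
  H2: {C}
  H3: {A, D}
  H4: {B, D}
  H5: {D}
  H6: {B}
No 3 sites suffice: every size-3 union leaves at least one demand point uncovered.
But {H1, H2, H3, H4} covers everything, so the minimum is 4.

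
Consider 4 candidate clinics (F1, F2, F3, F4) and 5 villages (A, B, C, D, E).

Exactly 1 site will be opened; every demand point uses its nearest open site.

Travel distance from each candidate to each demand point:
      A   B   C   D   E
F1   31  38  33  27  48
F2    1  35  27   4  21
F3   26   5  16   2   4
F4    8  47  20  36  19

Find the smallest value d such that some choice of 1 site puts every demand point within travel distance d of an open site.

26

Open {F3}.
  Farthest demand point is A at travel distance 26 (to F3); all others are ≤ 26.
With {F2} the worst case is 35.
With {F4} the worst case is 47.
No size-1 selection achieves below 26.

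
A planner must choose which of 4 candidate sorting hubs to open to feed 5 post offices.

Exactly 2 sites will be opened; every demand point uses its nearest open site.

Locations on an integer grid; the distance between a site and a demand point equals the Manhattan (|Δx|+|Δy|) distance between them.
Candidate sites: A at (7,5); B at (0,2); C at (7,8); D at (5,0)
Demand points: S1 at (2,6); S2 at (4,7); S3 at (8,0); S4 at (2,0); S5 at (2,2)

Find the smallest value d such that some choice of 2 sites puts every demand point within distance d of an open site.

6

Open {A, B}.
  Farthest demand point is S1 at distance 6 (to A); all others are ≤ 6.
With {A, D} the worst case is 6.
With {C, D} the worst case is 7.
No size-2 selection achieves below 6.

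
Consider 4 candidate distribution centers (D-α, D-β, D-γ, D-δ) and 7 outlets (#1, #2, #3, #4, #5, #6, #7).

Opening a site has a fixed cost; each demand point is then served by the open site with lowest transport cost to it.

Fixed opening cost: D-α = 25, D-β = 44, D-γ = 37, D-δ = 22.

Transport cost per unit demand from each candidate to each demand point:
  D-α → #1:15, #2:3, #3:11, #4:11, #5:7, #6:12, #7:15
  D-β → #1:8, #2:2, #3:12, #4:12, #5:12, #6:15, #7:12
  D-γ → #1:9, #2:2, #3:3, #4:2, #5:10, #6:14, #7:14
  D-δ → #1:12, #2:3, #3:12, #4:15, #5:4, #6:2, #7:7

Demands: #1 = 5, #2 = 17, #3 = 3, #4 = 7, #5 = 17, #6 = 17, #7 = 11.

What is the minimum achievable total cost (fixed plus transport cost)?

Open {D-γ, D-δ}: assign each demand point to its cheapest open site.
  #1→D-γ 5×9=45, #2→D-γ 17×2=34, #3→D-γ 3×3=9, #4→D-γ 7×2=14, #5→D-δ 17×4=68, #6→D-δ 17×2=34, #7→D-δ 11×7=77
  transport cost 281, fixed 59 → total 340.
Compare {D-α, D-γ, D-δ}: transport cost 281 + fixed 84 = 365.
Compare {D-β, D-γ, D-δ}: transport cost 276 + fixed 103 = 379.
Compare {D-α, D-β, D-γ, D-δ}: transport cost 276 + fixed 128 = 404.
All other subsets cost ≥ 365. Minimum total cost: 340.

340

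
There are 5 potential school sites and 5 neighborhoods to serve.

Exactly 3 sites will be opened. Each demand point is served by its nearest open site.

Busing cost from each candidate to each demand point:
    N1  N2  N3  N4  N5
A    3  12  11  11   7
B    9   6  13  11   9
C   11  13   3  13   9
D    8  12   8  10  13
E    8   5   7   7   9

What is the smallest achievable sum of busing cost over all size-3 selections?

25

Open {A, C, E}.
  N1→A 3, N2→E 5, N3→C 3, N4→E 7, N5→A 7  ⇒ total 25.
Compare {A, B, E}: total 29.
Compare {A, D, E}: total 29.
No size-3 selection does better; minimum is 25.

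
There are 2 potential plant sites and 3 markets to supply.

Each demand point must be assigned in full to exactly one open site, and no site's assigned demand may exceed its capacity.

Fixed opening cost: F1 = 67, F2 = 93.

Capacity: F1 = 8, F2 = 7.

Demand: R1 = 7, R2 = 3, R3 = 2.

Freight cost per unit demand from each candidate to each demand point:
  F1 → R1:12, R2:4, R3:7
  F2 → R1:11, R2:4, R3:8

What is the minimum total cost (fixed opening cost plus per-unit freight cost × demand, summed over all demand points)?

263

Open {F1, F2}; cheapest assignment that respects the capacities:
  F1 (cap 8, load 5): R2, R3 — cost 3×4 + 2×7 = 26
  F2 (cap 7, load 7): R1 — cost 7×11 = 77
  Shipping 103, fixed 160 → total 263.
  Any other capacity-feasible assignment to {F1, F2} ships for at least 103.
Total demand is 12 and no other set of sites has combined capacity ≥ 12, so {F1, F2} is the only feasible choice of open sites. Minimum: 263.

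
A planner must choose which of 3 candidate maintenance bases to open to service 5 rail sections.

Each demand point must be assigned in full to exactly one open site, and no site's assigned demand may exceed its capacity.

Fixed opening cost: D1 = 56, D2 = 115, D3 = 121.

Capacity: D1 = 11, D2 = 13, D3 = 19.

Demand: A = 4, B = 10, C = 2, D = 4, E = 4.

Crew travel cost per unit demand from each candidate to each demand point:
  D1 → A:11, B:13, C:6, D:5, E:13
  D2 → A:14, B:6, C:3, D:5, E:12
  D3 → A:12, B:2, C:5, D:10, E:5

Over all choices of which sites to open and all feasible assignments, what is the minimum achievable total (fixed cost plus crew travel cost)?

291

Open {D1, D3}; cheapest assignment that respects the capacities:
  D1 (cap 11, load 8): A, D — cost 4×11 + 4×5 = 64
  D3 (cap 19, load 16): B, C, E — cost 10×2 + 2×5 + 4×5 = 50
  Shipping 114, fixed 177 → total 291.
  Any other capacity-feasible assignment to {D1, D3} ships for at least 114.
Compare {D2, D3}: its best feasible assignment gives total 350.
Compare {D1, D2, D3}: its best feasible assignment gives total 402.
Every other set of open sites that can feasibly serve all demand totals ≥ 350 even under its best assignment. Minimum: 291.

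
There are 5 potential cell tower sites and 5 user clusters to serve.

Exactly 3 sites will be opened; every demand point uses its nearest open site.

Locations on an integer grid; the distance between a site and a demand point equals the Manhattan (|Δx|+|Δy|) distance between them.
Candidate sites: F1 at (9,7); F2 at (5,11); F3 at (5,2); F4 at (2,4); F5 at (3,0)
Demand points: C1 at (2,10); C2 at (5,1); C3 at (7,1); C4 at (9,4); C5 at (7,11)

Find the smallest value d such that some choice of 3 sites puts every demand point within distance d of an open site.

Open {F1, F2, F3}.
  Farthest demand point is C1 at distance 4 (to F2); all others are ≤ 4.
With {F1, F2, F5} the worst case is 5.
With {F1, F3, F4} the worst case is 6.
No size-3 selection achieves below 4.

4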